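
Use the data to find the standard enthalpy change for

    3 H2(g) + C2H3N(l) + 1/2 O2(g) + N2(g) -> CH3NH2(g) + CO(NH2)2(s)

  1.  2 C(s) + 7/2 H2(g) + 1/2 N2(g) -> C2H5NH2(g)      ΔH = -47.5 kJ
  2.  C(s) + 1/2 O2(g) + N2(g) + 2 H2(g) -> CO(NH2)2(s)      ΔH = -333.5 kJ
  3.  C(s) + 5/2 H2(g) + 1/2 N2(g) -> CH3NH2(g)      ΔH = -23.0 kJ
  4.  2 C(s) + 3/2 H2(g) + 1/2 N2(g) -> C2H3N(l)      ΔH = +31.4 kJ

eq. 1: not needed (C2H5NH2(g) appears nowhere else).
eq. 2 as written (CO(NH2)2(s) already on the product side): -333.5 kJ
eq. 3 as written (CH3NH2(g) already on the product side): -23.0 kJ
eq. 4 reversed (reverse to put C2H3N(l) on the reactant side): -31.4 kJ
ΔH = (-333.5) + (-23.0) + (-31.4) = -387.9 kJ

ΔH = -387.9 kJ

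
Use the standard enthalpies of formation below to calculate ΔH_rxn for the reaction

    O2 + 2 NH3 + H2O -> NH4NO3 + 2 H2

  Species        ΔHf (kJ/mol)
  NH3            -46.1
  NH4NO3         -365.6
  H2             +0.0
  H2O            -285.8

ΔH_rxn = 12.4 kJ/mol

Products: 1·(-365.6) + 2·(+0.0) = -365.6
Reactants: 1·(+0.0) + 2·(-46.1) + 1·(-285.8) = -378.0
ΔH_rxn = (-365.6) − (-378.0) = 12.4 kJ/mol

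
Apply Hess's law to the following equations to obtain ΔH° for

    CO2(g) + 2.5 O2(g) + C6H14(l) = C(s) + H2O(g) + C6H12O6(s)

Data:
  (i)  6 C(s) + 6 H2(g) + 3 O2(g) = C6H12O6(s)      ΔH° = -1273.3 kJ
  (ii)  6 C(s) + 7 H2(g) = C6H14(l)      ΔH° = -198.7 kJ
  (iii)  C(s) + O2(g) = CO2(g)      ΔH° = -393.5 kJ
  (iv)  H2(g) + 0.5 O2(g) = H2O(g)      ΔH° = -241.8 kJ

ΔH° = -922.9 kJ

(i) as written (C6H12O6(s) already on the product side): -1273.3 kJ
(ii) reversed (C6H14(l) must end up as a reactant): +198.7 kJ
(iii) reversed (CO2(g) must end up as a reactant): +393.5 kJ
(iv) as written (H2O(g) already on the product side): -241.8 kJ
ΔH° = (-1273.3) + (+198.7) + (+393.5) + (-241.8) = -922.9 kJ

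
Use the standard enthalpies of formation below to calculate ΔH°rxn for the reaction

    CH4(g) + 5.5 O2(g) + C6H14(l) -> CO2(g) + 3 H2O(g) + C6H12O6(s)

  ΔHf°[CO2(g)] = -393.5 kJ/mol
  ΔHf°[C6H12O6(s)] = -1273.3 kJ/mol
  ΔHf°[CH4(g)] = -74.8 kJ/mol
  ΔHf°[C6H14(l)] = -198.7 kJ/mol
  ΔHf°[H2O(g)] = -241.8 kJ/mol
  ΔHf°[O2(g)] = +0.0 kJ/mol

Products: 1·(-393.5) + 3·(-241.8) + 1·(-1273.3) = -2392.2
Reactants: 1·(-74.8) + 11/2·(+0.0) + 1·(-198.7) = -273.5
ΔH°rxn = (-2392.2) − (-273.5) = -2118.7 kJ/mol

ΔH°rxn = -2118.7 kJ/mol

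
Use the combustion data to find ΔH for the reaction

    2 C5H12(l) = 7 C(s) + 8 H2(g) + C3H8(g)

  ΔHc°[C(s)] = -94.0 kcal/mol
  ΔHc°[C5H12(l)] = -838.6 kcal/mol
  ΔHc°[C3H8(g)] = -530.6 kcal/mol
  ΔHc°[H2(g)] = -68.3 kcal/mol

ΔH = 57.8 kcal/mol

Using ΔH = Σ nΔHc°(reactants) − Σ nΔHc°(products):
= [2·(-838.6)] − [7·(-94.0) + 8·(-68.3) + 1·(-530.6)]
= 57.8 kcal/mol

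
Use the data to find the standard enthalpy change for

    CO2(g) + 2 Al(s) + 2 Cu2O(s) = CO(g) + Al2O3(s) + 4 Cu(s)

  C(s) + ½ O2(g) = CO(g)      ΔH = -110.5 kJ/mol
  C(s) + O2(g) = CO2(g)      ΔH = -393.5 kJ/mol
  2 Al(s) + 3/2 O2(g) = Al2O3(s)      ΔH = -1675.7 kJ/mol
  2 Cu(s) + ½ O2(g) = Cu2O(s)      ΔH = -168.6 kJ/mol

equation 1 as written (CO(g) already on the product side): -110.5 kJ/mol
equation 2 reversed (reverse to put CO2(g) on the reactant side): +393.5 kJ/mol
equation 3 as written (Al2O3(s) already on the product side): -1675.7 kJ/mol
equation 4 reversed and × 2 (reverse to put Cu2O(s) on the reactant side; scale by 2 for the 2 Cu2O(s)): (-2)·(-168.6) = +337.2 kJ/mol
Summing the manipulated equations, ΔH = (-110.5) + (+393.5) + (-1675.7) + (+337.2) = -1055.5 kJ/mol

ΔH = -1055.5 kJ/mol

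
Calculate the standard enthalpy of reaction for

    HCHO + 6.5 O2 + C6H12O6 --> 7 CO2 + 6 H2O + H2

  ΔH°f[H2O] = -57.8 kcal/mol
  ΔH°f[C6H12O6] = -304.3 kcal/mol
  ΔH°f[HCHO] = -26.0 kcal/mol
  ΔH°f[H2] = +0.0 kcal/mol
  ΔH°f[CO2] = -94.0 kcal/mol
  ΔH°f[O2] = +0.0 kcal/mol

ΔH°rxn = Σ nΔHf°(products) − Σ nΔHf°(reactants).
Products: 7·(-94.0) + 6·(-57.8) + 1·(+0.0) = -1004.8
Reactants: 1·(-26.0) + 13/2·(+0.0) + 1·(-304.3) = -330.3
ΔH_rxn = (-1004.8) − (-330.3) = -674.5 kcal/mol

ΔH_rxn = -674.5 kcal/mol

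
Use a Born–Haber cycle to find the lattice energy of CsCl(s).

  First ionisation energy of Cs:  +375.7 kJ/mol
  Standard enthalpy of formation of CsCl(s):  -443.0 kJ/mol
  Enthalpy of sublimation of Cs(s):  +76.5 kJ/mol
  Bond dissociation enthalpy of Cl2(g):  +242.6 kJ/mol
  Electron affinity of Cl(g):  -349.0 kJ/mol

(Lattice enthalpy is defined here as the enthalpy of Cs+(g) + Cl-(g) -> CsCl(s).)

ΔHf° = 1·ΔHsub + 1·(ΣIE) + 1/2·D(Cl2) + 1·EA + U
-443.0 = 1·(+76.5) + 1·(+375.7) + 1/2·(+242.6) + 1·(-349.0) + U
U = -443.0 − (+224.5) = -667.5 kJ/mol

U = -667.5 kJ/mol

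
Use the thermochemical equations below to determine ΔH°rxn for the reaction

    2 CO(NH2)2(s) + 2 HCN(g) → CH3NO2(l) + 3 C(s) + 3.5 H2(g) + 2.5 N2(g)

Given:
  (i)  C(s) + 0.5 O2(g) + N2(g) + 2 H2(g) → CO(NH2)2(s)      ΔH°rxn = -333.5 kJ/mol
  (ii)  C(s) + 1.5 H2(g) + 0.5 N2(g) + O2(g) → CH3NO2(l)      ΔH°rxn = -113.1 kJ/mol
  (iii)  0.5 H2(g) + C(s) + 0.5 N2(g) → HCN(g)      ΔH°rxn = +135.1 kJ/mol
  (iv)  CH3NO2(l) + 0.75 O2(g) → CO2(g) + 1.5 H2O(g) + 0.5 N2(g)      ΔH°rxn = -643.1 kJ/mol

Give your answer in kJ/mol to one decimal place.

ΔH°rxn = 283.7 kJ/mol

(i) reversed and × 2 (CO(NH2)2(s) must end up as a reactant; scale by 2 for the 2 CO(NH2)2(s)): (-2)·(-333.5) = +667.0 kJ/mol
(ii) as written: -113.1 kJ/mol
(iii) reversed and × 2 (reverse to put HCN(g) on the reactant side; scale by 2 for the 2 HCN(g)): (-2)·(+135.1) = -270.2 kJ/mol
(iv): not needed (H2O(g) appears nowhere else).
ΔH°rxn = (+667.0) + (-113.1) + (-270.2) = 283.7 kJ/mol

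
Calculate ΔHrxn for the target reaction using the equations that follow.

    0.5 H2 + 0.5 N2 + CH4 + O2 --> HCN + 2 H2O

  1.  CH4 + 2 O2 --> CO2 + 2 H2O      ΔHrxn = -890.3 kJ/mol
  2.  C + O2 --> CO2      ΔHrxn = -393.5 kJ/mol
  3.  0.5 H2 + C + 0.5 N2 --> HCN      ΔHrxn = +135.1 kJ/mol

ΔHrxn = -361.7 kJ/mol

eq. 1 as written (CH4 already on the reactant side): -890.3 kJ/mol
eq. 2 reversed: +393.5 kJ/mol
eq. 3 as written (HCN already on the product side): +135.1 kJ/mol
Summing the manipulated equations, ΔHrxn = (-890.3) + (+393.5) + (+135.1) = -361.7 kJ/mol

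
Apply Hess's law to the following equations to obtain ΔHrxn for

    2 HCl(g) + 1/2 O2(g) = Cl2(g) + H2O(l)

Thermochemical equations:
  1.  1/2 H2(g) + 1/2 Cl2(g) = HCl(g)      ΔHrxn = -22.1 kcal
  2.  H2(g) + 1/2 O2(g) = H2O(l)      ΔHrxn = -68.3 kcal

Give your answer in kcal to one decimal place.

ΔHrxn = -24.1 kcal

eq. 1 reversed and × 2: (-2)·(-22.1) = +44.2 kcal
eq. 2 as written: -68.3 kcal
Summing the manipulated equations, ΔHrxn = (-2)·(-22.1) + (1)·(-68.3) = -24.1 kcal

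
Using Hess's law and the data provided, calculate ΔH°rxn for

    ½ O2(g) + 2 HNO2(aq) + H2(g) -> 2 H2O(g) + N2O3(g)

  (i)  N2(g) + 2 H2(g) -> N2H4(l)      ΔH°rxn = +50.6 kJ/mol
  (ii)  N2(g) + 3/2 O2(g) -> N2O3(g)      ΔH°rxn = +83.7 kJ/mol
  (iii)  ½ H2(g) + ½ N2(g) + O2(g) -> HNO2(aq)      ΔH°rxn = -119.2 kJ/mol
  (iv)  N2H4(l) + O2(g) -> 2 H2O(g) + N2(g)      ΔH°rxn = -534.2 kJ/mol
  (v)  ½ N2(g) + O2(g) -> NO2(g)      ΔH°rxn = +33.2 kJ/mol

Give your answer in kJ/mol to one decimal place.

ΔH°rxn = -161.5 kJ/mol

(i) as written: +50.6 kJ/mol
(ii) as written: +83.7 kJ/mol
(iii) reversed and × 2: (-2)·(-119.2) = +238.4 kJ/mol
(iv) as written: -534.2 kJ/mol
(v): not needed.
By Hess's law, ΔH°rxn = (+50.6) + (+83.7) + (+238.4) + (-534.2) = -161.5 kJ/mol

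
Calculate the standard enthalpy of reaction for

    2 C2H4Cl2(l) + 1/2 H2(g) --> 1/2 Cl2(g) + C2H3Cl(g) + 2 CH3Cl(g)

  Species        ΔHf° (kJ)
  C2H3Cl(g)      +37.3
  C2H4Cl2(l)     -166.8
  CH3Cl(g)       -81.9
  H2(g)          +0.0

Products: 1/2·(+0.0) + 1·(+37.3) + 2·(-81.9) = -126.5
Reactants: 2·(-166.8) + 1/2·(+0.0) = -333.6
ΔH° = (-126.5) − (-333.6) = 207.1 kJ

ΔH° = 207.1 kJ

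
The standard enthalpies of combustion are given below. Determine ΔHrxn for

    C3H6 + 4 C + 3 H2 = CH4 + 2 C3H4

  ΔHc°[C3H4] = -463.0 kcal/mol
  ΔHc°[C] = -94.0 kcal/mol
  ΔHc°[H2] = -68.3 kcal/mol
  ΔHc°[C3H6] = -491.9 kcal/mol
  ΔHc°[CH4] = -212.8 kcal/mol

With combustion enthalpies, reactants minus products:
= [1·(-491.9) + 4·(-94.0) + 3·(-68.3)] − [1·(-212.8) + 2·(-463.0)]
= 66.0 kcal/mol

ΔHrxn = 66.0 kcal/mol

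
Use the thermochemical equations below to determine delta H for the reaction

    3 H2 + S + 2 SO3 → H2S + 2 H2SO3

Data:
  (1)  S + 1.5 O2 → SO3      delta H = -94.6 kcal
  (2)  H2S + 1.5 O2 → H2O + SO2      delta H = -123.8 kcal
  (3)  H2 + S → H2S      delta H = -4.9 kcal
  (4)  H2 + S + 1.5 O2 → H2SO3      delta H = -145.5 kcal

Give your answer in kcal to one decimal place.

delta H = -106.7 kcal

(1) reversed and × 2 (reverse to put SO3 on the reactant side; scale by 2 for the 2 SO3): (-2)·(-94.6) = +189.2 kcal
(2): not needed (H2O appears nowhere else).
(3) as written: -4.9 kcal
(4) × 2 (scale by 2 for the 2 H2SO3): (2)·(-145.5) = -291.0 kcal
Combining the equations, delta H = (-2)·(-94.6) + (1)·(-4.9) + (2)·(-145.5) = -106.7 kcal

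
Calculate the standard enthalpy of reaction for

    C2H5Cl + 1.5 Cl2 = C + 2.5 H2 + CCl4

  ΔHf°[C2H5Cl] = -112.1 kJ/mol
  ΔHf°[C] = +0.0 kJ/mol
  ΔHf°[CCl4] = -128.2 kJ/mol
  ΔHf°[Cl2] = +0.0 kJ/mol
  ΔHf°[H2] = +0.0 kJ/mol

Products: 1·(+0.0) + 5/2·(+0.0) + 1·(-128.2) = -128.2
Reactants: 1·(-112.1) + 3/2·(+0.0) = -112.1
ΔH° = (-128.2) − (-112.1) = -16.1 kJ/mol

ΔH° = -16.1 kJ/mol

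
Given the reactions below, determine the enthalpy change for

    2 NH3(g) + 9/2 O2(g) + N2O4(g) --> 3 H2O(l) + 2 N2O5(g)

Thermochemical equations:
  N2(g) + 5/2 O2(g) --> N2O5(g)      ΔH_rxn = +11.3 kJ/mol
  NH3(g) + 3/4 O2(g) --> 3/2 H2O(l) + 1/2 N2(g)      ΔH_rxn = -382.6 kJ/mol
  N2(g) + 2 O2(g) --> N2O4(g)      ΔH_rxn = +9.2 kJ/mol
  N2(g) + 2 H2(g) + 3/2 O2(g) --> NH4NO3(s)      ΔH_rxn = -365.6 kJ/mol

ΔH_rxn = -751.8 kJ/mol

equation 1 × 2: (2)·(+11.3) = +22.6 kJ/mol
equation 2 × 2: (2)·(-382.6) = -765.2 kJ/mol
equation 3 reversed: -9.2 kJ/mol
equation 4: not needed.
Summing the manipulated equations, ΔH_rxn = (2)·(+11.3) + (2)·(-382.6) + (-1)·(+9.2) = -751.8 kJ/mol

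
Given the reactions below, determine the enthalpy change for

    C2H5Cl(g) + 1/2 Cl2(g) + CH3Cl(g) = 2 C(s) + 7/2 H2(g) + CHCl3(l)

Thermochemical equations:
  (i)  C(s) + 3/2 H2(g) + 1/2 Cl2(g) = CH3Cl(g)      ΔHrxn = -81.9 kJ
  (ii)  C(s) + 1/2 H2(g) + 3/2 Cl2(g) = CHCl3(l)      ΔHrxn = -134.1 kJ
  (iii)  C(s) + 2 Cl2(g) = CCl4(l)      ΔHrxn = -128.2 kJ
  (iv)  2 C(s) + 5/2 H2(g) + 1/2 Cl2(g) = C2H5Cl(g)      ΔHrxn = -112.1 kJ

ΔHrxn = 59.9 kJ

(i) reversed: +81.9 kJ
(ii) as written: -134.1 kJ
(iii): not needed.
(iv) reversed: +112.1 kJ
ΔHrxn = (+81.9) + (-134.1) + (+112.1) = 59.9 kJ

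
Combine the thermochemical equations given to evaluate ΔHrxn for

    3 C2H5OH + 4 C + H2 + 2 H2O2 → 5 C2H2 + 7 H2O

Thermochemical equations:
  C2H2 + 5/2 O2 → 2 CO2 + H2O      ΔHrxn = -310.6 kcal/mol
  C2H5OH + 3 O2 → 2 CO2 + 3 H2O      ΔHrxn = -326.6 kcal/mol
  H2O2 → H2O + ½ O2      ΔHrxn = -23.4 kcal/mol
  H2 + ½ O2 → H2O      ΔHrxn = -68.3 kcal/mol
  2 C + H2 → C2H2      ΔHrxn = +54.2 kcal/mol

equation 1 reversed and × 3: (-3)·(-310.6) = +931.8 kcal/mol
equation 2 × 3: (3)·(-326.6) = -979.8 kcal/mol
equation 3 × 2: (2)·(-23.4) = -46.8 kcal/mol
equation 4 reversed: +68.3 kcal/mol
equation 5 × 2: (2)·(+54.2) = +108.4 kcal/mol
ΔHrxn = (-3)·(-310.6) + (3)·(-326.6) + (2)·(-23.4) + (-1)·(-68.3) + (2)·(+54.2) = 81.9 kcal/mol

ΔHrxn = 81.9 kcal/mol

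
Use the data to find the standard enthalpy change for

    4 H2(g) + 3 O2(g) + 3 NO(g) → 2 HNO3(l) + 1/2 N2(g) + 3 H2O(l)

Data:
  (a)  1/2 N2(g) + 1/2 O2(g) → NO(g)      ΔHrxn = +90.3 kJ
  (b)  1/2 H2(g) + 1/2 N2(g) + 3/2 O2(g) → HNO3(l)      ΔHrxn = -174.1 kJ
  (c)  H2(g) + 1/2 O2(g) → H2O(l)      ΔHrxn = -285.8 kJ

ΔHrxn = -1476.5 kJ

(a) reversed and × 3: (-3)·(+90.3) = -270.9 kJ
(b) × 2: (2)·(-174.1) = -348.2 kJ
(c) × 3: (3)·(-285.8) = -857.4 kJ
ΔHrxn = (-3)·(+90.3) + (2)·(-174.1) + (3)·(-285.8) = -1476.5 kJ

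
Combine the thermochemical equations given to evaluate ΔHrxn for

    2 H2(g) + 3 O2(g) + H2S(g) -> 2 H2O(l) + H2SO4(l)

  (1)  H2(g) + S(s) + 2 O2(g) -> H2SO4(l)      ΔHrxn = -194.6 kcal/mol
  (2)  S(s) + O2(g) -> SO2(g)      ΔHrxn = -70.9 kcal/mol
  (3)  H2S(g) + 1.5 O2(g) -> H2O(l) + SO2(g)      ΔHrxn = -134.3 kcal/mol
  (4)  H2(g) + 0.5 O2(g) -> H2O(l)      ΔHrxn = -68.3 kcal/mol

ΔHrxn = -326.3 kcal/mol

(1) as written (H2SO4(l) already on the product side): -194.6 kcal/mol
(2) reversed: +70.9 kcal/mol
(3) as written (H2S(g) already on the reactant side): -134.3 kcal/mol
(4) as written: -68.3 kcal/mol
By Hess's law, ΔHrxn = (1)·(-194.6) + (-1)·(-70.9) + (1)·(-134.3) + (1)·(-68.3) = -326.3 kcal/mol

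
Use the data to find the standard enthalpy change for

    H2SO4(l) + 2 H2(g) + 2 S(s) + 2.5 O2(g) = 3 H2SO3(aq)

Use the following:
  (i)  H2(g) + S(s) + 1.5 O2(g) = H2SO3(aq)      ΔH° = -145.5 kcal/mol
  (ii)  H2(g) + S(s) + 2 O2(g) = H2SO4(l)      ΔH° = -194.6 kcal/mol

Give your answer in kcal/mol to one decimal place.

ΔH° = -241.9 kcal/mol

(i) × 3: (3)·(-145.5) = -436.5 kcal/mol
(ii) reversed: +194.6 kcal/mol
ΔH° = (3)·(-145.5) + (-1)·(-194.6) = -241.9 kcal/mol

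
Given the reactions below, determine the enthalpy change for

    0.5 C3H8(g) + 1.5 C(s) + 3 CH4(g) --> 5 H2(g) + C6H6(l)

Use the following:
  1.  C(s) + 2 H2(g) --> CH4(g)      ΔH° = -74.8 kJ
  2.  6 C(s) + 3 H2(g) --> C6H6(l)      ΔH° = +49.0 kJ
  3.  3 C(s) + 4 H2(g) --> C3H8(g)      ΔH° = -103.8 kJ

eq. 1 reversed and × 3: (-3)·(-74.8) = +224.4 kJ
eq. 2 as written: +49.0 kJ
eq. 3 reversed and × 1/2: (-1/2)·(-103.8) = +51.9 kJ
Since enthalpy is a state function, ΔH° = (-3)·(-74.8) + (1)·(+49.0) + (-1/2)·(-103.8) = 325.3 kJ

ΔH° = 325.3 kJ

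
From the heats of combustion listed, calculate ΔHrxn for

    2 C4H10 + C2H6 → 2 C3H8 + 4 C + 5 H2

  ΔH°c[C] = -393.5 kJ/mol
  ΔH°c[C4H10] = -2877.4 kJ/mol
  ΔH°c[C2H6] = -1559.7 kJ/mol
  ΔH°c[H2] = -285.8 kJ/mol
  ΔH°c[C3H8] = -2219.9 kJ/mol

ΔHrxn = 128.3 kJ/mol

With combustion enthalpies, reactants minus products:
= [2·(-2877.4) + 1·(-1559.7)] − [2·(-2219.9) + 4·(-393.5) + 5·(-285.8)]
= 128.3 kJ/mol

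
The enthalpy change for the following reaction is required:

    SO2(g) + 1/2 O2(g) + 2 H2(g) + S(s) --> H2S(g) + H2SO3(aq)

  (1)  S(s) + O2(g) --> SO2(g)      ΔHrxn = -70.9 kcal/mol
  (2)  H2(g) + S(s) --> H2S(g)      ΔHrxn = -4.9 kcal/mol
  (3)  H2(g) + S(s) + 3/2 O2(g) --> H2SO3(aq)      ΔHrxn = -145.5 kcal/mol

(1) reversed (SO2(g) must end up as a reactant): +70.9 kcal/mol
(2) as written (H2S(g) already on the product side): -4.9 kcal/mol
(3) as written (H2SO3(aq) already on the product side): -145.5 kcal/mol
Summing the manipulated equations, ΔHrxn = (+70.9) + (-4.9) + (-145.5) = -79.5 kcal/mol

ΔHrxn = -79.5 kcal/mol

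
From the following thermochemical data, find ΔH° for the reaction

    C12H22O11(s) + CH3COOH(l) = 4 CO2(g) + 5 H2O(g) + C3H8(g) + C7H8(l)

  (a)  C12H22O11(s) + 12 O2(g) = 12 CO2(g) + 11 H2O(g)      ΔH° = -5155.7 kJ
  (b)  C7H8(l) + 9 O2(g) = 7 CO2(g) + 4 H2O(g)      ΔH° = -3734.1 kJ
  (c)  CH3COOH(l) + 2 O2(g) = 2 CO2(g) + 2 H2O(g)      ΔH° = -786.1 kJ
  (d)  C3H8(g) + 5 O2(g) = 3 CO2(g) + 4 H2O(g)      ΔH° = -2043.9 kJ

(a) as written: -5155.7 kJ
(b) reversed: +3734.1 kJ
(c) as written: -786.1 kJ
(d) reversed: +2043.9 kJ
Summing the manipulated equations, ΔH° = (-5155.7) + (+3734.1) + (-786.1) + (+2043.9) = -163.8 kJ

ΔH° = -163.8 kJ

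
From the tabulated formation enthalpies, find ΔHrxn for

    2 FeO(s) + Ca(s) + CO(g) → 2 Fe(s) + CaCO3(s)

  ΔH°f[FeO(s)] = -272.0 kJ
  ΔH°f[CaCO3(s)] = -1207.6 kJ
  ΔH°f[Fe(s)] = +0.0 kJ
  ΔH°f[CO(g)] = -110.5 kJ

Products: 2·(+0.0) + 1·(-1207.6) = -1207.6
Reactants: 2·(-272.0) + 1·(+0.0) + 1·(-110.5) = -654.5
ΔHrxn = (-1207.6) − (-654.5) = -553.1 kJ

ΔHrxn = -553.1 kJ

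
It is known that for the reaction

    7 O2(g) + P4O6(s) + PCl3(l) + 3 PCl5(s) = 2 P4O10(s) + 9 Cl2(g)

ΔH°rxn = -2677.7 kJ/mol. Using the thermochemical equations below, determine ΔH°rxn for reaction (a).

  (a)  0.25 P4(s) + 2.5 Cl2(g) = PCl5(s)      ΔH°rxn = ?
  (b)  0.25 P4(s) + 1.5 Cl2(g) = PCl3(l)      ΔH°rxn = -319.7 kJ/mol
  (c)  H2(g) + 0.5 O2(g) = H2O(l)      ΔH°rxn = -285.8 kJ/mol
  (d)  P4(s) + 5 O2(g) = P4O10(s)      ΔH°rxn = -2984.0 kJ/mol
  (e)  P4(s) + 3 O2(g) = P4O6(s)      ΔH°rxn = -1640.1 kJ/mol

ΔH°rxn = -443.5 kJ/mol

(a) reversed and × 3: contributes −3·x
(b) reversed: +319.7 kJ/mol
(c): not needed.
(d) × 2: (2)·(-2984.0) = -5968.0 kJ/mol
(e) reversed: +1640.1 kJ/mol
-2677.7 = (+319.7) + (-5968.0) + (+1640.1) − 3·x
x = (-2677.7 − (-4008.2)) / (-3) = -443.5 kJ/mol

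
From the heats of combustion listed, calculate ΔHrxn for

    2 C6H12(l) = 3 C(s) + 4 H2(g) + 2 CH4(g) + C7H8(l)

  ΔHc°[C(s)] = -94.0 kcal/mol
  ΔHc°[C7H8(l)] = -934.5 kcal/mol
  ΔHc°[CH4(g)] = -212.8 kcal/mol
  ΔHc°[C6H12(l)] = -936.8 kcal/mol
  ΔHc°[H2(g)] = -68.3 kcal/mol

ΔHrxn = 41.7 kcal/mol

With combustion enthalpies, reactants minus products:
= [2·(-936.8)] − [3·(-94.0) + 4·(-68.3) + 2·(-212.8) + 1·(-934.5)]
= 41.7 kcal/mol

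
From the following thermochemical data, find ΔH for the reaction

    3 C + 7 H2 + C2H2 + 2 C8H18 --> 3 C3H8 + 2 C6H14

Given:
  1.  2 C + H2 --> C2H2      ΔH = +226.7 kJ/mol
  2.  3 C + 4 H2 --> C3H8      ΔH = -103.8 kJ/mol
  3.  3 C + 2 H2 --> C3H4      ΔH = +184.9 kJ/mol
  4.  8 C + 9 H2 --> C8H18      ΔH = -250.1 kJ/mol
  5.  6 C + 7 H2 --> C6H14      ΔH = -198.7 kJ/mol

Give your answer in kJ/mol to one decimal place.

ΔH = -435.3 kJ/mol

eq. 1 reversed: -226.7 kJ/mol
eq. 2 × 3: (3)·(-103.8) = -311.4 kJ/mol
eq. 3: not needed.
eq. 4 reversed and × 2: (-2)·(-250.1) = +500.2 kJ/mol
eq. 5 × 2: (2)·(-198.7) = -397.4 kJ/mol
By Hess's law, ΔH = (-1)·(+226.7) + (3)·(-103.8) + (-2)·(-250.1) + (2)·(-198.7) = -435.3 kJ/mol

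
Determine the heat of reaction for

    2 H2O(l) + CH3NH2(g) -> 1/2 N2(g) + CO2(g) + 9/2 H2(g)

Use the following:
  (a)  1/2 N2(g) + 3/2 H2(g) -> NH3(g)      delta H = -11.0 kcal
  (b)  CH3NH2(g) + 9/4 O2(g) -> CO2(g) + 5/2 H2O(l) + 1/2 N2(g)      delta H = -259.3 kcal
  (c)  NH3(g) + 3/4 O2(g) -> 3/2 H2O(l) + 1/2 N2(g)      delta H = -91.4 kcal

delta H = 47.9 kcal

(a) reversed and × 3 (reverse to put H2(g) on the product side; ×3 to match 9/2 H2(g) in the target): (-3)·(-11.0) = +33.0 kcal
(b) as written (CH3NH2(g) already on the reactant side): -259.3 kcal
(c) reversed and × 3: (-3)·(-91.4) = +274.2 kcal
Since enthalpy is a state function, delta H = (+33.0) + (-259.3) + (+274.2) = 47.9 kcal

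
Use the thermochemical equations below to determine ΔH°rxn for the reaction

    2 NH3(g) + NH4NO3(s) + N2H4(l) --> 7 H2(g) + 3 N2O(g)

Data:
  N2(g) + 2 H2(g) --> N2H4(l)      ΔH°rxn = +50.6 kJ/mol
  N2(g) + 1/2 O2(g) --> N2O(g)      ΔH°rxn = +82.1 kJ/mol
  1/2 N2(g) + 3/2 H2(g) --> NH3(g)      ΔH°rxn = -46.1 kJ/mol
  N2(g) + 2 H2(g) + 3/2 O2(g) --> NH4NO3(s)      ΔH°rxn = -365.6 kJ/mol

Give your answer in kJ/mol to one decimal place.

ΔH°rxn = 653.5 kJ/mol

equation 1 reversed (N2H4(l) must end up as a reactant): -50.6 kJ/mol
equation 2 × 3 (scale by 3 for the 3 N2O(g)): (3)·(+82.1) = +246.3 kJ/mol
equation 3 reversed and × 2 (NH3(g) must end up as a reactant; ×2 to match 2 NH3(g) in the target): (-2)·(-46.1) = +92.2 kJ/mol
equation 4 reversed (reverse to put NH4NO3(s) on the reactant side): +365.6 kJ/mol
Summing the manipulated equations, ΔH°rxn = (-1)·(+50.6) + (3)·(+82.1) + (-2)·(-46.1) + (-1)·(-365.6) = 653.5 kJ/mol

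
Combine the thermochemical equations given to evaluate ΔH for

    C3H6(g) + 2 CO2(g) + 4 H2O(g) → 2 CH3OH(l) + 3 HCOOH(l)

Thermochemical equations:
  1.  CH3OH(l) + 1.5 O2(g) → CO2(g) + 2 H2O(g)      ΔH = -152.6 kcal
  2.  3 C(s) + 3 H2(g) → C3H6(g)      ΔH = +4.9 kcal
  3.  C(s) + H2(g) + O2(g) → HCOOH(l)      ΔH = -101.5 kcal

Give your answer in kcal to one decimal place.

eq. 1 reversed and × 2 (reverse to put CH3OH(l) on the product side; ×2 to match 2 CH3OH(l) in the target): (-2)·(-152.6) = +305.2 kcal
eq. 2 reversed (C3H6(g) must end up as a reactant): -4.9 kcal
eq. 3 × 3 (×3 to match 3 HCOOH(l) in the target): (3)·(-101.5) = -304.5 kcal
ΔH = (-2)·(-152.6) + (-1)·(+4.9) + (3)·(-101.5) = -4.2 kcal

ΔH = -4.2 kcal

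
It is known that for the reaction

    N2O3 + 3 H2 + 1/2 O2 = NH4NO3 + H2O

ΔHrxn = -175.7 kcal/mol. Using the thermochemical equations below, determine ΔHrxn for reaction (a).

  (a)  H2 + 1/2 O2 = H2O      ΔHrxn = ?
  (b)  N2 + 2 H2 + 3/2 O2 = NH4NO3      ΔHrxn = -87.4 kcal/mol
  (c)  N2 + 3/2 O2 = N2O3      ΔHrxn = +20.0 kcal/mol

ΔHrxn = -68.3 kcal/mol

(a) as written (H2O already on the product side): contributes x
(b) as written (NH4NO3 already on the product side): -87.4 kcal/mol
(c) reversed (N2O3 must end up as a reactant): -20.0 kcal/mol
-175.7 = (-87.4) + (-20.0) + x
x = (-175.7 − (-107.4)) / (1) = -68.3 kcal/mol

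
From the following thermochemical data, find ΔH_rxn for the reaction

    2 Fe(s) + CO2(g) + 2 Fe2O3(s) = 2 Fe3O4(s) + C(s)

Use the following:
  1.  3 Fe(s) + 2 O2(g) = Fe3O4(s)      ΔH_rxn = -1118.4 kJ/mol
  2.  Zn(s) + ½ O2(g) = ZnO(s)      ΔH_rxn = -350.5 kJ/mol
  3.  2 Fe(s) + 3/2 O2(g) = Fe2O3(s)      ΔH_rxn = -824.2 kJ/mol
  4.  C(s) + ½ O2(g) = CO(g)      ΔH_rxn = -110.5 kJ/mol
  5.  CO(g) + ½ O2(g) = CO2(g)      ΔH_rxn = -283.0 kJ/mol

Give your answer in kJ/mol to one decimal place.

ΔH_rxn = -194.9 kJ/mol

eq. 1 × 2 (×2 to match 2 Fe3O4(s) in the target): (2)·(-1118.4) = -2236.8 kJ/mol
eq. 2: not needed (ZnO(s) appears nowhere else).
eq. 3 reversed and × 2 (reverse to put Fe2O3(s) on the reactant side; scale by 2 for the 2 Fe2O3(s)): (-2)·(-824.2) = +1648.4 kJ/mol
eq. 4 reversed (C(s) must end up as a product): +110.5 kJ/mol
eq. 5 reversed (reverse to put CO2(g) on the reactant side): +283.0 kJ/mol
ΔH_rxn = (-2236.8) + (+1648.4) + (+110.5) + (+283.0) = -194.9 kJ/mol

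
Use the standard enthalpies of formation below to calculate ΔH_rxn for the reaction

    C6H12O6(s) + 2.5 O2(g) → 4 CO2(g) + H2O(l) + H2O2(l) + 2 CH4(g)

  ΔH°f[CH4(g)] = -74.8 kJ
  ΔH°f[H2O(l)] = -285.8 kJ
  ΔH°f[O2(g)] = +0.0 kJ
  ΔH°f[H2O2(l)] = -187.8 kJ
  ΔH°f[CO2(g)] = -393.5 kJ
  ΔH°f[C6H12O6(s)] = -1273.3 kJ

ΔH_rxn = -923.9 kJ

ΔH°rxn = Σ nΔHf°(products) − Σ nΔHf°(reactants).
Products: 4·(-393.5) + 1·(-285.8) + 1·(-187.8) + 2·(-74.8) = -2197.2
Reactants: 1·(-1273.3) + 5/2·(+0.0) = -1273.3
ΔH_rxn = (-2197.2) − (-1273.3) = -923.9 kJ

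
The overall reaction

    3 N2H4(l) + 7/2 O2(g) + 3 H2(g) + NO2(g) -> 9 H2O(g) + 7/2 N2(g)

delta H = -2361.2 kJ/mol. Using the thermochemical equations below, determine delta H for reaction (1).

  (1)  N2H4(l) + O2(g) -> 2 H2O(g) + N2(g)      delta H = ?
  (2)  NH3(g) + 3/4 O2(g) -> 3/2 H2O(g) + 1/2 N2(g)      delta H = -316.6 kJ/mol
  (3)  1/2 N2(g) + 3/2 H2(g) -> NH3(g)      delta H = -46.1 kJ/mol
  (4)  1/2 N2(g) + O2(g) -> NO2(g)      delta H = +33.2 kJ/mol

(1) × 3: contributes 3·x
(2) × 2: (2)·(-316.6) = -633.2 kJ/mol
(3) × 2: (2)·(-46.1) = -92.2 kJ/mol
(4) reversed: -33.2 kJ/mol
-2361.2 = (-633.2) + (-92.2) + (-33.2) + 3·x
x = (-2361.2 − (-758.6)) / (3) = -534.2 kJ/mol

delta H = -534.2 kJ/mol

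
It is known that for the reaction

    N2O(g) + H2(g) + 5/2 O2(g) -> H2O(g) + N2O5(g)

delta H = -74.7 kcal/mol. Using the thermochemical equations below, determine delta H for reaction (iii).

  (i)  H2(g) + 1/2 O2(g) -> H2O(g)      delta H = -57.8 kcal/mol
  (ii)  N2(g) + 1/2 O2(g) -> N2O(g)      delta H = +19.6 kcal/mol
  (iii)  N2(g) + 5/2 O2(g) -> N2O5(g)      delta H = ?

(i) as written (H2O(g) already on the product side): -57.8 kcal/mol
(ii) reversed (reverse to put N2O(g) on the reactant side): -19.6 kcal/mol
(iii) as written (N2O5(g) already on the product side): contributes x
-74.7 = (-57.8) + (-19.6) + x
x = (-74.7 − (-77.4)) / (1) = 2.7 kcal/mol

delta H = 2.7 kcal/mol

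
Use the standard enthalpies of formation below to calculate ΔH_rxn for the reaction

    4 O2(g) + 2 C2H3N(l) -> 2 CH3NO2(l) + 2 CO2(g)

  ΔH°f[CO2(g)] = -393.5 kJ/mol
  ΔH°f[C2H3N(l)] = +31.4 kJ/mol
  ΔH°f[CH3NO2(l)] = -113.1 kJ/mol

ΔH°rxn = Σ nΔHf°(products) − Σ nΔHf°(reactants).
Products: 2·(-113.1) + 2·(-393.5) = -1013.2
Reactants: 4·(+0.0) + 2·(+31.4) = +62.8
ΔH_rxn = (-1013.2) − (+62.8) = -1076.0 kJ/mol

ΔH_rxn = -1076.0 kJ/mol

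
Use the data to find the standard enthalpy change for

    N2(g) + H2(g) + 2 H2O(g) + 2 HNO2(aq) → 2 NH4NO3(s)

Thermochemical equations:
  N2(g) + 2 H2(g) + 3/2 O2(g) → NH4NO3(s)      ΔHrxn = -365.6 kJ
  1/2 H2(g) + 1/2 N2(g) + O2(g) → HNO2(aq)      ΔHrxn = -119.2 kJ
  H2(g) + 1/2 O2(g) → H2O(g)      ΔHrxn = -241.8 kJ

equation 1 × 2 (×2 to match 2 NH4NO3(s) in the target): (2)·(-365.6) = -731.2 kJ
equation 2 reversed and × 2 (reverse to put HNO2(aq) on the reactant side; scale by 2 for the 2 HNO2(aq)): (-2)·(-119.2) = +238.4 kJ
equation 3 reversed and × 2 (reverse to put H2O(g) on the reactant side; scale by 2 for the 2 H2O(g)): (-2)·(-241.8) = +483.6 kJ
By Hess's law, ΔHrxn = (-731.2) + (+238.4) + (+483.6) = -9.2 kJ

ΔHrxn = -9.2 kJ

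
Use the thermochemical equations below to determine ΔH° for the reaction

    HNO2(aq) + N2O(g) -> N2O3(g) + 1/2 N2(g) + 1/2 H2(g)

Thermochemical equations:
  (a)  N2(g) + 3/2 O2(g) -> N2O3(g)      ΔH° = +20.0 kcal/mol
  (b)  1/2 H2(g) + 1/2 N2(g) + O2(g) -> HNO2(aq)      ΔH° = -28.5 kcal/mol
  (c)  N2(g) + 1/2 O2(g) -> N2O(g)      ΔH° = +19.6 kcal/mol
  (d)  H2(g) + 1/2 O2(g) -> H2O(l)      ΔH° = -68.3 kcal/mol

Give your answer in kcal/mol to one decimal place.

(a) as written: +20.0 kcal/mol
(b) reversed: +28.5 kcal/mol
(c) reversed: -19.6 kcal/mol
(d): not needed.
Summing the manipulated equations, ΔH° = (+20.0) + (+28.5) + (-19.6) = 28.9 kcal/mol

ΔH° = 28.9 kcal/mol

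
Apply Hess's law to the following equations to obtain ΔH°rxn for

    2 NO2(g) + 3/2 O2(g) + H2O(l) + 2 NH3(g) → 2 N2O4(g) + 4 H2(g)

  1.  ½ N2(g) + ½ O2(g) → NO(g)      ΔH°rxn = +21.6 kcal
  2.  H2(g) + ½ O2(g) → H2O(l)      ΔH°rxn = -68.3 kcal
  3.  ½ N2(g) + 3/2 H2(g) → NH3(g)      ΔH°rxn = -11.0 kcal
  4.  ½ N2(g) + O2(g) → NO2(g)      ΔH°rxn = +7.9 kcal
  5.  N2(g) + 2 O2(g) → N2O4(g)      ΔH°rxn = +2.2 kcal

eq. 1: not needed (NO(g) appears nowhere else).
eq. 2 reversed (reverse to put H2O(l) on the reactant side): +68.3 kcal
eq. 3 reversed and × 2 (reverse to put NH3(g) on the reactant side; scale by 2 for the 2 NH3(g)): (-2)·(-11.0) = +22.0 kcal
eq. 4 reversed and × 2 (reverse to put NO2(g) on the reactant side; scale by 2 for the 2 NO2(g)): (-2)·(+7.9) = -15.8 kcal
eq. 5 × 2 (scale by 2 for the 2 N2O4(g)): (2)·(+2.2) = +4.4 kcal
ΔH°rxn = (-1)·(-68.3) + (-2)·(-11.0) + (-2)·(+7.9) + (2)·(+2.2) = 78.9 kcal

ΔH°rxn = 78.9 kcal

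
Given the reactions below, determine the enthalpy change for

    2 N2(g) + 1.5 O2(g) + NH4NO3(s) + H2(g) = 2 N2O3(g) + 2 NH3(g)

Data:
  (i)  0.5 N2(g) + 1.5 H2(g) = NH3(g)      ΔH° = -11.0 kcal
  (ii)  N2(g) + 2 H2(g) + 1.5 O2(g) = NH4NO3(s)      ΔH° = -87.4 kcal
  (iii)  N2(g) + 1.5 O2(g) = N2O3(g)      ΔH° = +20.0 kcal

ΔH° = 105.4 kcal

(i) × 2 (×2 to match 2 NH3(g) in the target): (2)·(-11.0) = -22.0 kcal
(ii) reversed (NH4NO3(s) must end up as a reactant): +87.4 kcal
(iii) × 2 (×2 to match 2 N2O3(g) in the target): (2)·(+20.0) = +40.0 kcal
Since enthalpy is a state function, ΔH° = (-22.0) + (+87.4) + (+40.0) = 105.4 kcal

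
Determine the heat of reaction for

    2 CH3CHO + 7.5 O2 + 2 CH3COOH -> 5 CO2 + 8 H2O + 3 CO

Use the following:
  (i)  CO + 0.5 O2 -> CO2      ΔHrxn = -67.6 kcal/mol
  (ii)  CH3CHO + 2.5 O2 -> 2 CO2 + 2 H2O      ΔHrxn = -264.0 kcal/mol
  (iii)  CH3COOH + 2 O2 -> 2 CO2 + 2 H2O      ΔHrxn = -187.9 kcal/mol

(i) reversed and × 3 (CO must end up as a product; ×3 to match 3 CO in the target): (-3)·(-67.6) = +202.8 kcal/mol
(ii) × 2 (×2 to match 2 CH3CHO in the target): (2)·(-264.0) = -528.0 kcal/mol
(iii) × 2 (scale by 2 for the 2 CH3COOH): (2)·(-187.9) = -375.8 kcal/mol
ΔHrxn = (+202.8) + (-528.0) + (-375.8) = -701.0 kcal/mol

ΔHrxn = -701.0 kcal/mol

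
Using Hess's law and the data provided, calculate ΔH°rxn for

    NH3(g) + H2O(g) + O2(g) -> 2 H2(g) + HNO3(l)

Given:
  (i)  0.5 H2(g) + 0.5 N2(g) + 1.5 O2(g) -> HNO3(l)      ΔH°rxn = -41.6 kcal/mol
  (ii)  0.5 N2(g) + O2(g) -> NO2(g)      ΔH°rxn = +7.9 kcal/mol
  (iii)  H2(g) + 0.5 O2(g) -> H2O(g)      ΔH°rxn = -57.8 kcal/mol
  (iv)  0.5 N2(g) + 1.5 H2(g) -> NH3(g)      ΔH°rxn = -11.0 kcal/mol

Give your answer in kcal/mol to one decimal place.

ΔH°rxn = 27.2 kcal/mol

(i) as written: -41.6 kcal/mol
(ii): not needed.
(iii) reversed: +57.8 kcal/mol
(iv) reversed: +11.0 kcal/mol
Since enthalpy is a state function, ΔH°rxn = (1)·(-41.6) + (-1)·(-57.8) + (-1)·(-11.0) = 27.2 kcal/mol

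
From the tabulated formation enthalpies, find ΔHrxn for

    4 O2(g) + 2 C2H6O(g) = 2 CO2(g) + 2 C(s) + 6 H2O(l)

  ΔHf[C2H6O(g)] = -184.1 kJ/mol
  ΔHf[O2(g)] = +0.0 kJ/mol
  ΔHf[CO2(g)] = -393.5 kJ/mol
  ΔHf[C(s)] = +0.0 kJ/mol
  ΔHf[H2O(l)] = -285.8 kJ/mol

ΔHrxn = -2133.6 kJ/mol

Products: 2·(-393.5) + 2·(+0.0) + 6·(-285.8) = -2501.8
Reactants: 4·(+0.0) + 2·(-184.1) = -368.2
ΔHrxn = (-2501.8) − (-368.2) = -2133.6 kJ/mol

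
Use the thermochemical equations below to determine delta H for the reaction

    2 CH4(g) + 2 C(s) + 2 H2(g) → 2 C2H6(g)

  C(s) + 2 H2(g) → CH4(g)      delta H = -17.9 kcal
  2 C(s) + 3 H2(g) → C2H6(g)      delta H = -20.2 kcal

equation 1 reversed and × 2 (CH4(g) must end up as a reactant; ×2 to match 2 CH4(g) in the target): (-2)·(-17.9) = +35.8 kcal
equation 2 × 2 (×2 to match 2 C2H6(g) in the target): (2)·(-20.2) = -40.4 kcal
By Hess's law, delta H = (+35.8) + (-40.4) = -4.6 kcal

delta H = -4.6 kcal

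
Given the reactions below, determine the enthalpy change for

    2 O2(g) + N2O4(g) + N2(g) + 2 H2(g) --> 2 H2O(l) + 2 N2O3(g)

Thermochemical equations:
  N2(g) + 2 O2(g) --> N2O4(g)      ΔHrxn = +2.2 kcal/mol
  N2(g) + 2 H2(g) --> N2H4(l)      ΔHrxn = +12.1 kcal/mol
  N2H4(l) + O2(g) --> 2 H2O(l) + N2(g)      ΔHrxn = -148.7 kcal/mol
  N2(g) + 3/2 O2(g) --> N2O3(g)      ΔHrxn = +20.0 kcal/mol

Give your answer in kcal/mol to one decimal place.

equation 1 reversed: -2.2 kcal/mol
equation 2 as written: +12.1 kcal/mol
equation 3 as written: -148.7 kcal/mol
equation 4 × 2: (2)·(+20.0) = +40.0 kcal/mol
Combining the equations, ΔHrxn = (-1)·(+2.2) + (1)·(+12.1) + (1)·(-148.7) + (2)·(+20.0) = -98.8 kcal/mol

ΔHrxn = -98.8 kcal/mol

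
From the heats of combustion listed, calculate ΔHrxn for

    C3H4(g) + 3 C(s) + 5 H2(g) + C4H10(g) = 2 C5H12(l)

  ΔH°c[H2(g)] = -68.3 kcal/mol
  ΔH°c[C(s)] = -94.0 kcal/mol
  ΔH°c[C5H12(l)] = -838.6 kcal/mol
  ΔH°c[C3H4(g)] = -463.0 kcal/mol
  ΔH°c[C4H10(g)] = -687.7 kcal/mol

With combustion enthalpies, reactants minus products:
= [1·(-463.0) + 3·(-94.0) + 5·(-68.3) + 1·(-687.7)] − [2·(-838.6)]
= -97.0 kcal/mol

ΔHrxn = -97.0 kcal/mol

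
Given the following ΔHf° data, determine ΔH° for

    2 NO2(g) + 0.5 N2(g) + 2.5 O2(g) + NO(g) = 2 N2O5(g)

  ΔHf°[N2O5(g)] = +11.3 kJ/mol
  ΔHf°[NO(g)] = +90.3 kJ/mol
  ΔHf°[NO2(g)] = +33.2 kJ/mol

ΔH° = -134.1 kJ/mol

Products: 2·(+11.3) = +22.6
Reactants: 2·(+33.2) + 1/2·(+0.0) + 5/2·(+0.0) + 1·(+90.3) = +156.7
ΔH° = (+22.6) − (+156.7) = -134.1 kJ/mol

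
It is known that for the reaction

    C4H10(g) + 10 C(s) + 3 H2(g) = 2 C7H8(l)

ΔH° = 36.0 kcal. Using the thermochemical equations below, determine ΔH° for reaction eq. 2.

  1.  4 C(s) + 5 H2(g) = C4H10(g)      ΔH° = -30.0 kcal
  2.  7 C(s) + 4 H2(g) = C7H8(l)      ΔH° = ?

ΔH° = 3.0 kcal

eq. 1 reversed: +30.0 kcal
eq. 2 × 2: contributes 2·x
+36.0 = (+30.0) + 2·x
x = (+36.0 − (+30.0)) / (2) = 3.0 kcal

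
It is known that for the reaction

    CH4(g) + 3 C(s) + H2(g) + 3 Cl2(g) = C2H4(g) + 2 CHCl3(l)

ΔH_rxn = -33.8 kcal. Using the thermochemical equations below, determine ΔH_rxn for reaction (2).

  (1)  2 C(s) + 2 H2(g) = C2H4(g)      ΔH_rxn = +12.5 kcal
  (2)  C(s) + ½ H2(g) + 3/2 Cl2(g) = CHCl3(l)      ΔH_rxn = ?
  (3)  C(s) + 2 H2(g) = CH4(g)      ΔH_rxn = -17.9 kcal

ΔH_rxn = -32.1 kcal

(1) as written (C2H4(g) already on the product side): +12.5 kcal
(2) × 2 (scale by 2 for the 2 CHCl3(l)): contributes 2·x
(3) reversed (reverse to put CH4(g) on the reactant side): +17.9 kcal
-33.8 = (+12.5) + (+17.9) + 2·x
x = (-33.8 − (+30.4)) / (2) = -32.1 kcal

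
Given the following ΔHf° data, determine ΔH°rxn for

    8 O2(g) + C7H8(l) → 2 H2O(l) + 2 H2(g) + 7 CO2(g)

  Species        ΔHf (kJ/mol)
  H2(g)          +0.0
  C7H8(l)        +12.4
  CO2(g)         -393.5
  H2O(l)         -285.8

Products: 2·(-285.8) + 2·(+0.0) + 7·(-393.5) = -3326.1
Reactants: 8·(+0.0) + 1·(+12.4) = +12.4
ΔH°rxn = (-3326.1) − (+12.4) = -3338.5 kJ/mol

ΔH°rxn = -3338.5 kJ/mol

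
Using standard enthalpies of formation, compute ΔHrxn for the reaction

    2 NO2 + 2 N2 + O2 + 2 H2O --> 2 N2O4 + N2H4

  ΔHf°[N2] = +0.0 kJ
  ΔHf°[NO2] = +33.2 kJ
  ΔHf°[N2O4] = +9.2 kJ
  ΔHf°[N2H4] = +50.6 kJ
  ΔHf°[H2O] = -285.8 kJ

ΔHrxn = 574.2 kJ

Products: 2·(+9.2) + 1·(+50.6) = +69.0
Reactants: 2·(+33.2) + 2·(+0.0) + 1·(+0.0) + 2·(-285.8) = -505.2
ΔHrxn = (+69.0) − (-505.2) = 574.2 kJ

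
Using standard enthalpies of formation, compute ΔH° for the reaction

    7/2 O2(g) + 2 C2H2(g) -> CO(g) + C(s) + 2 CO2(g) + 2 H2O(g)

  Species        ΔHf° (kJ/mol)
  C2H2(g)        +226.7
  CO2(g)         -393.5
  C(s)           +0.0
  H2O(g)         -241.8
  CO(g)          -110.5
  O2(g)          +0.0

ΔH°rxn = Σ nΔHf°(products) − Σ nΔHf°(reactants).
Products: 1·(-110.5) + 1·(+0.0) + 2·(-393.5) + 2·(-241.8) = -1381.1
Reactants: 7/2·(+0.0) + 2·(+226.7) = +453.4
ΔH° = (-1381.1) − (+453.4) = -1834.5 kJ/mol

ΔH° = -1834.5 kJ/mol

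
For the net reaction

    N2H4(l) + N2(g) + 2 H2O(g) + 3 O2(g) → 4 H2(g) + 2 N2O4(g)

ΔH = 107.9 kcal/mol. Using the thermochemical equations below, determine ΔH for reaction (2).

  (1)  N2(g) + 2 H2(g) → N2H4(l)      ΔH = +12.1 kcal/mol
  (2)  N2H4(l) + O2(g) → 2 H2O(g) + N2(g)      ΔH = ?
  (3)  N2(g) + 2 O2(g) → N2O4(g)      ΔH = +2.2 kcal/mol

ΔH = -127.7 kcal/mol

(1) reversed and × 2 (H2(g) must end up as a product; scale by 2 for the 4 H2(g)): (-2)·(+12.1) = -24.2 kcal/mol
(2) reversed (reverse to put H2O(g) on the reactant side): contributes −x
(3) × 2 (scale by 2 for the 2 N2O4(g)): (2)·(+2.2) = +4.4 kcal/mol
+107.9 = (-24.2) + (+4.4) − x
x = (+107.9 − (-19.8)) / (-1) = -127.7 kcal/mol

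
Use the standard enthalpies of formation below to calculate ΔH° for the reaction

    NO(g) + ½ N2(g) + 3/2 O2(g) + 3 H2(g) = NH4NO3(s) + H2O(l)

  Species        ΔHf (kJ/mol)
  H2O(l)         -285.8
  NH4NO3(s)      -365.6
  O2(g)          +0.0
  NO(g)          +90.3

ΔH° = -741.7 kJ/mol

Products: 1·(-365.6) + 1·(-285.8) = -651.4
Reactants: 1·(+90.3) + 1/2·(+0.0) + 3/2·(+0.0) + 3·(+0.0) = +90.3
ΔH° = (-651.4) − (+90.3) = -741.7 kJ/mol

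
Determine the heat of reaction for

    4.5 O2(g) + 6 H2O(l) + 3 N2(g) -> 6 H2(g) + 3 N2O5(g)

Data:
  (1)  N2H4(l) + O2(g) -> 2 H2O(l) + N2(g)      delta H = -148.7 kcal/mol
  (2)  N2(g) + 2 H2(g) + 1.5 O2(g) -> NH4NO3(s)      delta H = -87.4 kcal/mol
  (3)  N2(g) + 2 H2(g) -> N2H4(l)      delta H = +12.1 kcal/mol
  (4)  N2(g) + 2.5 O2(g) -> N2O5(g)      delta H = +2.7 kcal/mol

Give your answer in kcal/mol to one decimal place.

(1) reversed and × 3 (reverse to put H2O(l) on the reactant side; scale by 3 for the 6 H2O(l)): (-3)·(-148.7) = +446.1 kcal/mol
(2): not needed (NH4NO3(s) appears nowhere else).
(3) reversed and × 3: (-3)·(+12.1) = -36.3 kcal/mol
(4) × 3 (×3 to match 3 N2O5(g) in the target): (3)·(+2.7) = +8.1 kcal/mol
Combining the equations, delta H = (+446.1) + (-36.3) + (+8.1) = 417.9 kcal/mol

delta H = 417.9 kcal/mol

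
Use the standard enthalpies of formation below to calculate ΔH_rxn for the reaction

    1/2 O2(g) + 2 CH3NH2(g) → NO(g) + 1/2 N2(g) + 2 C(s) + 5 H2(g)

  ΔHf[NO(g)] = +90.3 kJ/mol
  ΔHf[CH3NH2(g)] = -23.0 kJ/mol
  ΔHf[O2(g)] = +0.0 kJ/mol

ΔH_rxn = 136.3 kJ/mol

ΔH°rxn = Σ nΔHf°(products) − Σ nΔHf°(reactants).
Products: 1·(+90.3) + 1/2·(+0.0) + 2·(+0.0) + 5·(+0.0) = +90.3
Reactants: 1/2·(+0.0) + 2·(-23.0) = -46.0
ΔH_rxn = (+90.3) − (-46.0) = 136.3 kJ/mol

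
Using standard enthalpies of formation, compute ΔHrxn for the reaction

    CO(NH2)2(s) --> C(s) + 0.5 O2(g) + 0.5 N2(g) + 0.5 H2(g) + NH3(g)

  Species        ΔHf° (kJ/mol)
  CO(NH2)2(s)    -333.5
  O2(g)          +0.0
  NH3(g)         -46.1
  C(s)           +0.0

Products: 1·(+0.0) + 1/2·(+0.0) + 1/2·(+0.0) + 1/2·(+0.0) + 1·(-46.1) = -46.1
Reactants: 1·(-333.5) = -333.5
ΔHrxn = (-46.1) − (-333.5) = 287.4 kJ/mol

ΔHrxn = 287.4 kJ/mol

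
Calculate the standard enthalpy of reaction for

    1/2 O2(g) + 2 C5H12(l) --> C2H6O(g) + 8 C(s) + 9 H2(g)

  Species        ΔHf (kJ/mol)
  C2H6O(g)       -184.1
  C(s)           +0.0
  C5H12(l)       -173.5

ΔH_rxn = 162.9 kJ/mol

Products: 1·(-184.1) + 8·(+0.0) + 9·(+0.0) = -184.1
Reactants: 1/2·(+0.0) + 2·(-173.5) = -347.0
ΔH_rxn = (-184.1) − (-347.0) = 162.9 kJ/mol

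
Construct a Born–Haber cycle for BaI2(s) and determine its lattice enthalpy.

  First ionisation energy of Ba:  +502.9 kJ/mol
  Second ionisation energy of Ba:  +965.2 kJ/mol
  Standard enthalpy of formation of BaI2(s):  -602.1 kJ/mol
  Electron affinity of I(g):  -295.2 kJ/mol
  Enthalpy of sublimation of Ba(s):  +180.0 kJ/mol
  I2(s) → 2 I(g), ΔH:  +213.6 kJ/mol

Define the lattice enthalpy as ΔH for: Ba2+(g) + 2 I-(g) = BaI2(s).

ΔHf° = 1·ΔHsub + 1·(ΣIE) + 1·D(I2) + 2·EA + U
-602.1 = 1·(+180.0) + 1·(+1468.1) + 1·(+213.6) + 2·(-295.2) + U
U = -602.1 − (+1271.3) = -1873.4 kJ/mol

U = -1873.4 kJ/mol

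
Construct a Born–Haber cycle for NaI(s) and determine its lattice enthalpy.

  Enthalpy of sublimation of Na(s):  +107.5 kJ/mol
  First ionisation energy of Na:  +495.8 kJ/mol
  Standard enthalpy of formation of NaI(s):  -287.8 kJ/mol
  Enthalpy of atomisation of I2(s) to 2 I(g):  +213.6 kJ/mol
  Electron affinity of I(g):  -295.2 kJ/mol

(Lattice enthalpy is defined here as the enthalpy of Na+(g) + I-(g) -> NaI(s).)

U = -702.7 kJ/mol

ΔHf° = 1·ΔHsub + 1·(ΣIE) + 1/2·D(I2) + 1·EA + U
-287.8 = 1·(+107.5) + 1·(+495.8) + 1/2·(+213.6) + 1·(-295.2) + U
U = -287.8 − (+414.9) = -702.7 kJ/mol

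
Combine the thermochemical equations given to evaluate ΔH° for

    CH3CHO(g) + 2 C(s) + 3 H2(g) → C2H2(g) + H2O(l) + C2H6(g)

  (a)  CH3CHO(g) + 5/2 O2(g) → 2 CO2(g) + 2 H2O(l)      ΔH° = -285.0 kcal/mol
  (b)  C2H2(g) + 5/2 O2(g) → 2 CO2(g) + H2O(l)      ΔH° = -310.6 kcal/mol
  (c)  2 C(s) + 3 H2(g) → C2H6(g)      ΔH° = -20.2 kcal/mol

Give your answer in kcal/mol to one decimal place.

(a) as written: -285.0 kcal/mol
(b) reversed: +310.6 kcal/mol
(c) as written: -20.2 kcal/mol
ΔH° = (1)·(-285.0) + (-1)·(-310.6) + (1)·(-20.2) = 5.4 kcal/mol

ΔH° = 5.4 kcal/mol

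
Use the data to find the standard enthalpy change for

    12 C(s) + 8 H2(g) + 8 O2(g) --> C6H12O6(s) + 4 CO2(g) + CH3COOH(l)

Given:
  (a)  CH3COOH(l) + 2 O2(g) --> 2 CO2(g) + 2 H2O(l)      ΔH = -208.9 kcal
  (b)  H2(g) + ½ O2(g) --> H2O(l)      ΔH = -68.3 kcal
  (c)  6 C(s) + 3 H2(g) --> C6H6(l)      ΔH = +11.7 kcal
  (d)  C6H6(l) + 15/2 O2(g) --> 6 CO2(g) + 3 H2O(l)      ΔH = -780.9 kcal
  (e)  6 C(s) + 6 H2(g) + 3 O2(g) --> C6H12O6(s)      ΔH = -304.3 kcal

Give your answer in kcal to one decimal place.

ΔH = -796.3 kcal

(a) reversed (reverse to put CH3COOH(l) on the product side): +208.9 kcal
(b) reversed: +68.3 kcal
(c) as written: +11.7 kcal
(d) as written: -780.9 kcal
(e) as written (C6H12O6(s) already on the product side): -304.3 kcal
ΔH = (+208.9) + (+68.3) + (+11.7) + (-780.9) + (-304.3) = -796.3 kcal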